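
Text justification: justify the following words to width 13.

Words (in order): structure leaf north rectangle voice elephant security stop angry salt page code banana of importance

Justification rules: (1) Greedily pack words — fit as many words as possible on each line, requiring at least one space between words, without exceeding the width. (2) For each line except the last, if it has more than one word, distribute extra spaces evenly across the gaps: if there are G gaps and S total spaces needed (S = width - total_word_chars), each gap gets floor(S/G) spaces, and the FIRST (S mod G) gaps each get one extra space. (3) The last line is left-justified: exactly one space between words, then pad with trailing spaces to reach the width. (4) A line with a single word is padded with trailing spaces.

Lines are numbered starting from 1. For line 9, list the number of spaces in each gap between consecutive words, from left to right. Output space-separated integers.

Answer: 5

Derivation:
Line 1: ['structure'] (min_width=9, slack=4)
Line 2: ['leaf', 'north'] (min_width=10, slack=3)
Line 3: ['rectangle'] (min_width=9, slack=4)
Line 4: ['voice'] (min_width=5, slack=8)
Line 5: ['elephant'] (min_width=8, slack=5)
Line 6: ['security', 'stop'] (min_width=13, slack=0)
Line 7: ['angry', 'salt'] (min_width=10, slack=3)
Line 8: ['page', 'code'] (min_width=9, slack=4)
Line 9: ['banana', 'of'] (min_width=9, slack=4)
Line 10: ['importance'] (min_width=10, slack=3)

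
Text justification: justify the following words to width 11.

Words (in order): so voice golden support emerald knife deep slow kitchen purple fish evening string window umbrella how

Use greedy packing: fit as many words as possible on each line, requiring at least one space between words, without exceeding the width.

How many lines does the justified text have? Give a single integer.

Answer: 13

Derivation:
Line 1: ['so', 'voice'] (min_width=8, slack=3)
Line 2: ['golden'] (min_width=6, slack=5)
Line 3: ['support'] (min_width=7, slack=4)
Line 4: ['emerald'] (min_width=7, slack=4)
Line 5: ['knife', 'deep'] (min_width=10, slack=1)
Line 6: ['slow'] (min_width=4, slack=7)
Line 7: ['kitchen'] (min_width=7, slack=4)
Line 8: ['purple', 'fish'] (min_width=11, slack=0)
Line 9: ['evening'] (min_width=7, slack=4)
Line 10: ['string'] (min_width=6, slack=5)
Line 11: ['window'] (min_width=6, slack=5)
Line 12: ['umbrella'] (min_width=8, slack=3)
Line 13: ['how'] (min_width=3, slack=8)
Total lines: 13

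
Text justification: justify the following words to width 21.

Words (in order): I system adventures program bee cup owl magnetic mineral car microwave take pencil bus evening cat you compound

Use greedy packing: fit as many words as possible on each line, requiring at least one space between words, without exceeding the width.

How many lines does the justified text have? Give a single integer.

Answer: 6

Derivation:
Line 1: ['I', 'system', 'adventures'] (min_width=19, slack=2)
Line 2: ['program', 'bee', 'cup', 'owl'] (min_width=19, slack=2)
Line 3: ['magnetic', 'mineral', 'car'] (min_width=20, slack=1)
Line 4: ['microwave', 'take', 'pencil'] (min_width=21, slack=0)
Line 5: ['bus', 'evening', 'cat', 'you'] (min_width=19, slack=2)
Line 6: ['compound'] (min_width=8, slack=13)
Total lines: 6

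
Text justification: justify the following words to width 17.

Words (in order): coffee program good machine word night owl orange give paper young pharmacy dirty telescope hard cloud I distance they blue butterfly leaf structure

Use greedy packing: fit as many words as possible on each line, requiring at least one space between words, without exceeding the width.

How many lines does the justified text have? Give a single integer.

Answer: 10

Derivation:
Line 1: ['coffee', 'program'] (min_width=14, slack=3)
Line 2: ['good', 'machine', 'word'] (min_width=17, slack=0)
Line 3: ['night', 'owl', 'orange'] (min_width=16, slack=1)
Line 4: ['give', 'paper', 'young'] (min_width=16, slack=1)
Line 5: ['pharmacy', 'dirty'] (min_width=14, slack=3)
Line 6: ['telescope', 'hard'] (min_width=14, slack=3)
Line 7: ['cloud', 'I', 'distance'] (min_width=16, slack=1)
Line 8: ['they', 'blue'] (min_width=9, slack=8)
Line 9: ['butterfly', 'leaf'] (min_width=14, slack=3)
Line 10: ['structure'] (min_width=9, slack=8)
Total lines: 10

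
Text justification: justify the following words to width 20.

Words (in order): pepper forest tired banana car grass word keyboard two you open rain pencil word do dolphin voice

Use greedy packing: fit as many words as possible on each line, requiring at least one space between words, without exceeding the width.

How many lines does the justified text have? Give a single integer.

Answer: 6

Derivation:
Line 1: ['pepper', 'forest', 'tired'] (min_width=19, slack=1)
Line 2: ['banana', 'car', 'grass'] (min_width=16, slack=4)
Line 3: ['word', 'keyboard', 'two'] (min_width=17, slack=3)
Line 4: ['you', 'open', 'rain', 'pencil'] (min_width=20, slack=0)
Line 5: ['word', 'do', 'dolphin'] (min_width=15, slack=5)
Line 6: ['voice'] (min_width=5, slack=15)
Total lines: 6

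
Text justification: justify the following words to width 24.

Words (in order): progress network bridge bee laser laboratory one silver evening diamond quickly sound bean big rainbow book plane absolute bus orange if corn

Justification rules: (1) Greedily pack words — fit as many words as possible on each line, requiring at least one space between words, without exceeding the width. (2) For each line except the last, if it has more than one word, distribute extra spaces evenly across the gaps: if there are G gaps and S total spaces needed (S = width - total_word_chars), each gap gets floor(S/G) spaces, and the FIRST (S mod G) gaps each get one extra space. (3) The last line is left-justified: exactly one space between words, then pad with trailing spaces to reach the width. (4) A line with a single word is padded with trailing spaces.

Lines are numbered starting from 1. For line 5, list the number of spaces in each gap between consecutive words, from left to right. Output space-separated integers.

Line 1: ['progress', 'network', 'bridge'] (min_width=23, slack=1)
Line 2: ['bee', 'laser', 'laboratory', 'one'] (min_width=24, slack=0)
Line 3: ['silver', 'evening', 'diamond'] (min_width=22, slack=2)
Line 4: ['quickly', 'sound', 'bean', 'big'] (min_width=22, slack=2)
Line 5: ['rainbow', 'book', 'plane'] (min_width=18, slack=6)
Line 6: ['absolute', 'bus', 'orange', 'if'] (min_width=22, slack=2)
Line 7: ['corn'] (min_width=4, slack=20)

Answer: 4 4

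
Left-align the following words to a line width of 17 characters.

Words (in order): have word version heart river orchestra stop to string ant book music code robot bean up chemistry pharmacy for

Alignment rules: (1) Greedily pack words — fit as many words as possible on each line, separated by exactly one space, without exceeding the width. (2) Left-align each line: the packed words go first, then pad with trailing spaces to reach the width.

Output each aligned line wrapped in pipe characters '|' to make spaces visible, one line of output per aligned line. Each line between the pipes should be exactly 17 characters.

Answer: |have word version|
|heart river      |
|orchestra stop to|
|string ant book  |
|music code robot |
|bean up chemistry|
|pharmacy for     |

Derivation:
Line 1: ['have', 'word', 'version'] (min_width=17, slack=0)
Line 2: ['heart', 'river'] (min_width=11, slack=6)
Line 3: ['orchestra', 'stop', 'to'] (min_width=17, slack=0)
Line 4: ['string', 'ant', 'book'] (min_width=15, slack=2)
Line 5: ['music', 'code', 'robot'] (min_width=16, slack=1)
Line 6: ['bean', 'up', 'chemistry'] (min_width=17, slack=0)
Line 7: ['pharmacy', 'for'] (min_width=12, slack=5)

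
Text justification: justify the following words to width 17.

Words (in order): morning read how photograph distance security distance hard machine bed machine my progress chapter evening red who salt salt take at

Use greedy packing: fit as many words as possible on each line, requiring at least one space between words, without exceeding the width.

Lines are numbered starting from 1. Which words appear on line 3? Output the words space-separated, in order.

Answer: distance security

Derivation:
Line 1: ['morning', 'read', 'how'] (min_width=16, slack=1)
Line 2: ['photograph'] (min_width=10, slack=7)
Line 3: ['distance', 'security'] (min_width=17, slack=0)
Line 4: ['distance', 'hard'] (min_width=13, slack=4)
Line 5: ['machine', 'bed'] (min_width=11, slack=6)
Line 6: ['machine', 'my'] (min_width=10, slack=7)
Line 7: ['progress', 'chapter'] (min_width=16, slack=1)
Line 8: ['evening', 'red', 'who'] (min_width=15, slack=2)
Line 9: ['salt', 'salt', 'take', 'at'] (min_width=17, slack=0)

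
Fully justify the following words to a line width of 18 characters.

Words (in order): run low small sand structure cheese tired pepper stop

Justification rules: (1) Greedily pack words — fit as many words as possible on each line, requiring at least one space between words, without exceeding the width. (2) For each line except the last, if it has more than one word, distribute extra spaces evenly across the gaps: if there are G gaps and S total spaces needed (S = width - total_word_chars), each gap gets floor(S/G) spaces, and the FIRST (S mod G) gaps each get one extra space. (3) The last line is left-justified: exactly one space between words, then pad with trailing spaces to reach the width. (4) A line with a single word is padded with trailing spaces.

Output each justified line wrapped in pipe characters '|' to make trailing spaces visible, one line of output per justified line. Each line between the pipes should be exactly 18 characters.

Answer: |run low small sand|
|structure   cheese|
|tired pepper stop |

Derivation:
Line 1: ['run', 'low', 'small', 'sand'] (min_width=18, slack=0)
Line 2: ['structure', 'cheese'] (min_width=16, slack=2)
Line 3: ['tired', 'pepper', 'stop'] (min_width=17, slack=1)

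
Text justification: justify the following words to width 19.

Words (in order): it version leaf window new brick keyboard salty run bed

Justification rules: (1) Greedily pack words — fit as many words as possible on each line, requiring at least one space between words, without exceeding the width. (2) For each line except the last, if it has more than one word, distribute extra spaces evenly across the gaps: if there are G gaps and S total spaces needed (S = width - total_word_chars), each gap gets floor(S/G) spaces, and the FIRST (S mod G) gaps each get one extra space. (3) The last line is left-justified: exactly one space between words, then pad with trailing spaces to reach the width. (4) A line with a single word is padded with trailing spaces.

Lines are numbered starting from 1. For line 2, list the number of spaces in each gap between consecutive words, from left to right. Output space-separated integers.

Answer: 3 2

Derivation:
Line 1: ['it', 'version', 'leaf'] (min_width=15, slack=4)
Line 2: ['window', 'new', 'brick'] (min_width=16, slack=3)
Line 3: ['keyboard', 'salty', 'run'] (min_width=18, slack=1)
Line 4: ['bed'] (min_width=3, slack=16)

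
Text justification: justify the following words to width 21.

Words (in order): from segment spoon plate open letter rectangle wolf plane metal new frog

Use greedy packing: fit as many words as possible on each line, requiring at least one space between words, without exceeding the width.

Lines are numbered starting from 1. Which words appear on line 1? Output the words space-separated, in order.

Answer: from segment spoon

Derivation:
Line 1: ['from', 'segment', 'spoon'] (min_width=18, slack=3)
Line 2: ['plate', 'open', 'letter'] (min_width=17, slack=4)
Line 3: ['rectangle', 'wolf', 'plane'] (min_width=20, slack=1)
Line 4: ['metal', 'new', 'frog'] (min_width=14, slack=7)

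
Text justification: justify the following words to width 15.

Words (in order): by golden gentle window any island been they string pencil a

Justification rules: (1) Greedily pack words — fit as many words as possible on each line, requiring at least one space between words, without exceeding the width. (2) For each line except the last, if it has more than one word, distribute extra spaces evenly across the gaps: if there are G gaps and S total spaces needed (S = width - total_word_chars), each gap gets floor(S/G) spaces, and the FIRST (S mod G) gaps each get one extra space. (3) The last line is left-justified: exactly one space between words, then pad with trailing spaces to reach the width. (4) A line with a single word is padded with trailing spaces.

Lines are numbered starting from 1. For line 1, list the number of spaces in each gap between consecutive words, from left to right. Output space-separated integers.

Line 1: ['by', 'golden'] (min_width=9, slack=6)
Line 2: ['gentle', 'window'] (min_width=13, slack=2)
Line 3: ['any', 'island', 'been'] (min_width=15, slack=0)
Line 4: ['they', 'string'] (min_width=11, slack=4)
Line 5: ['pencil', 'a'] (min_width=8, slack=7)

Answer: 7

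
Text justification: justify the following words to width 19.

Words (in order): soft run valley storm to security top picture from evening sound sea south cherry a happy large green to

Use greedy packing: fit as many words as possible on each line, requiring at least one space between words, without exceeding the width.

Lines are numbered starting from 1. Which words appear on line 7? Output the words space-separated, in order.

Line 1: ['soft', 'run', 'valley'] (min_width=15, slack=4)
Line 2: ['storm', 'to', 'security'] (min_width=17, slack=2)
Line 3: ['top', 'picture', 'from'] (min_width=16, slack=3)
Line 4: ['evening', 'sound', 'sea'] (min_width=17, slack=2)
Line 5: ['south', 'cherry', 'a'] (min_width=14, slack=5)
Line 6: ['happy', 'large', 'green'] (min_width=17, slack=2)
Line 7: ['to'] (min_width=2, slack=17)

Answer: to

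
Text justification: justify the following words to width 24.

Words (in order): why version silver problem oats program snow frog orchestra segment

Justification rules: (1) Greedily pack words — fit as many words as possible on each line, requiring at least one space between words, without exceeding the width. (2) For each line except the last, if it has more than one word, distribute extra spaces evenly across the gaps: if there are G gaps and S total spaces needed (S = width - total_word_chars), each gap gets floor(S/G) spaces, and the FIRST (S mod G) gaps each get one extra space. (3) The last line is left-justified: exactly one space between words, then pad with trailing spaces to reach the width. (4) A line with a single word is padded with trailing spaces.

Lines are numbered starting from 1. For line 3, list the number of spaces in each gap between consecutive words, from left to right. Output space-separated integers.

Line 1: ['why', 'version', 'silver'] (min_width=18, slack=6)
Line 2: ['problem', 'oats', 'program'] (min_width=20, slack=4)
Line 3: ['snow', 'frog', 'orchestra'] (min_width=19, slack=5)
Line 4: ['segment'] (min_width=7, slack=17)

Answer: 4 3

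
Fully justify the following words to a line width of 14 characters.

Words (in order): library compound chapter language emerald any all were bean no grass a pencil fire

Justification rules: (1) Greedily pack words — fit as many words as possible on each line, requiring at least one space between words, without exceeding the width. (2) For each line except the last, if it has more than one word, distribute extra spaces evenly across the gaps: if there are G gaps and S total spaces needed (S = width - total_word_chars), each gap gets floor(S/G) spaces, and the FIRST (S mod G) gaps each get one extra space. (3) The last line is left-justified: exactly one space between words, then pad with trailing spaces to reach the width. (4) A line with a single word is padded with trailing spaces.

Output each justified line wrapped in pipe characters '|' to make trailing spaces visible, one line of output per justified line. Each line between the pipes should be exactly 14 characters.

Answer: |library       |
|compound      |
|chapter       |
|language      |
|emerald    any|
|all  were bean|
|no   grass   a|
|pencil fire   |

Derivation:
Line 1: ['library'] (min_width=7, slack=7)
Line 2: ['compound'] (min_width=8, slack=6)
Line 3: ['chapter'] (min_width=7, slack=7)
Line 4: ['language'] (min_width=8, slack=6)
Line 5: ['emerald', 'any'] (min_width=11, slack=3)
Line 6: ['all', 'were', 'bean'] (min_width=13, slack=1)
Line 7: ['no', 'grass', 'a'] (min_width=10, slack=4)
Line 8: ['pencil', 'fire'] (min_width=11, slack=3)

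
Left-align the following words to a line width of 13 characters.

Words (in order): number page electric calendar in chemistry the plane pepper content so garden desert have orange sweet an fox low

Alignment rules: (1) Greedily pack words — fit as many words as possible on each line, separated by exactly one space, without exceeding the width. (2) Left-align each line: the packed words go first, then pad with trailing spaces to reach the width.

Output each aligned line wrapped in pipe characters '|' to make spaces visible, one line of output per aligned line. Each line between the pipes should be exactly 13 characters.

Answer: |number page  |
|electric     |
|calendar in  |
|chemistry the|
|plane pepper |
|content so   |
|garden desert|
|have orange  |
|sweet an fox |
|low          |

Derivation:
Line 1: ['number', 'page'] (min_width=11, slack=2)
Line 2: ['electric'] (min_width=8, slack=5)
Line 3: ['calendar', 'in'] (min_width=11, slack=2)
Line 4: ['chemistry', 'the'] (min_width=13, slack=0)
Line 5: ['plane', 'pepper'] (min_width=12, slack=1)
Line 6: ['content', 'so'] (min_width=10, slack=3)
Line 7: ['garden', 'desert'] (min_width=13, slack=0)
Line 8: ['have', 'orange'] (min_width=11, slack=2)
Line 9: ['sweet', 'an', 'fox'] (min_width=12, slack=1)
Line 10: ['low'] (min_width=3, slack=10)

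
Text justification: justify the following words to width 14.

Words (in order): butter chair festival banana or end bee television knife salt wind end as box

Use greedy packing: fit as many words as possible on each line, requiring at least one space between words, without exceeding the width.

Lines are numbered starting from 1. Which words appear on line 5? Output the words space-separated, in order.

Line 1: ['butter', 'chair'] (min_width=12, slack=2)
Line 2: ['festival'] (min_width=8, slack=6)
Line 3: ['banana', 'or', 'end'] (min_width=13, slack=1)
Line 4: ['bee', 'television'] (min_width=14, slack=0)
Line 5: ['knife', 'salt'] (min_width=10, slack=4)
Line 6: ['wind', 'end', 'as'] (min_width=11, slack=3)
Line 7: ['box'] (min_width=3, slack=11)

Answer: knife salt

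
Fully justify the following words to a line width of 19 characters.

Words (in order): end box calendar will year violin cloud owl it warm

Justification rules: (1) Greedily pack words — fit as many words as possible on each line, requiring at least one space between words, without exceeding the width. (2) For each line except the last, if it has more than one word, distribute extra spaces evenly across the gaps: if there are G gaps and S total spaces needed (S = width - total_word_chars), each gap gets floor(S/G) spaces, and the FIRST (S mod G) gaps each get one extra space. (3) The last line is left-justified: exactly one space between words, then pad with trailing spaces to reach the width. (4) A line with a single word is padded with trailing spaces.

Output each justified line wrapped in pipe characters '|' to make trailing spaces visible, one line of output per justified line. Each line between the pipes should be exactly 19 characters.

Line 1: ['end', 'box', 'calendar'] (min_width=16, slack=3)
Line 2: ['will', 'year', 'violin'] (min_width=16, slack=3)
Line 3: ['cloud', 'owl', 'it', 'warm'] (min_width=17, slack=2)

Answer: |end   box  calendar|
|will   year  violin|
|cloud owl it warm  |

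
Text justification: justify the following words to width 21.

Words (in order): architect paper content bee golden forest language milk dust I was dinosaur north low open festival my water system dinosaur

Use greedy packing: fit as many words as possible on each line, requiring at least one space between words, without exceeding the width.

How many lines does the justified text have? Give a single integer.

Answer: 7

Derivation:
Line 1: ['architect', 'paper'] (min_width=15, slack=6)
Line 2: ['content', 'bee', 'golden'] (min_width=18, slack=3)
Line 3: ['forest', 'language', 'milk'] (min_width=20, slack=1)
Line 4: ['dust', 'I', 'was', 'dinosaur'] (min_width=19, slack=2)
Line 5: ['north', 'low', 'open'] (min_width=14, slack=7)
Line 6: ['festival', 'my', 'water'] (min_width=17, slack=4)
Line 7: ['system', 'dinosaur'] (min_width=15, slack=6)
Total lines: 7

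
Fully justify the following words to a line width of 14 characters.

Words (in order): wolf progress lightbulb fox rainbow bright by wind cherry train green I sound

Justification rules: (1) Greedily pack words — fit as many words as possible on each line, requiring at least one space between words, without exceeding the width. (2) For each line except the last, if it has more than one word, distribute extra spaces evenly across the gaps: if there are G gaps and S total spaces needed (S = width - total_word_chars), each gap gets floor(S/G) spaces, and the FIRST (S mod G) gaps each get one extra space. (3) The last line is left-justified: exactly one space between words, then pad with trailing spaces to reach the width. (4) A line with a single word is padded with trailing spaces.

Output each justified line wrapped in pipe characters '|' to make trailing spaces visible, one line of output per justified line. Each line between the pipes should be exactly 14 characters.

Answer: |wolf  progress|
|lightbulb  fox|
|rainbow bright|
|by wind cherry|
|train  green I|
|sound         |

Derivation:
Line 1: ['wolf', 'progress'] (min_width=13, slack=1)
Line 2: ['lightbulb', 'fox'] (min_width=13, slack=1)
Line 3: ['rainbow', 'bright'] (min_width=14, slack=0)
Line 4: ['by', 'wind', 'cherry'] (min_width=14, slack=0)
Line 5: ['train', 'green', 'I'] (min_width=13, slack=1)
Line 6: ['sound'] (min_width=5, slack=9)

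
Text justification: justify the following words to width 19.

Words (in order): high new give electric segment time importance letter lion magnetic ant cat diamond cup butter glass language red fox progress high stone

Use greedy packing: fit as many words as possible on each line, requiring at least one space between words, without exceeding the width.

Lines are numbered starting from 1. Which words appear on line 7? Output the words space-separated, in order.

Answer: glass language red

Derivation:
Line 1: ['high', 'new', 'give'] (min_width=13, slack=6)
Line 2: ['electric', 'segment'] (min_width=16, slack=3)
Line 3: ['time', 'importance'] (min_width=15, slack=4)
Line 4: ['letter', 'lion'] (min_width=11, slack=8)
Line 5: ['magnetic', 'ant', 'cat'] (min_width=16, slack=3)
Line 6: ['diamond', 'cup', 'butter'] (min_width=18, slack=1)
Line 7: ['glass', 'language', 'red'] (min_width=18, slack=1)
Line 8: ['fox', 'progress', 'high'] (min_width=17, slack=2)
Line 9: ['stone'] (min_width=5, slack=14)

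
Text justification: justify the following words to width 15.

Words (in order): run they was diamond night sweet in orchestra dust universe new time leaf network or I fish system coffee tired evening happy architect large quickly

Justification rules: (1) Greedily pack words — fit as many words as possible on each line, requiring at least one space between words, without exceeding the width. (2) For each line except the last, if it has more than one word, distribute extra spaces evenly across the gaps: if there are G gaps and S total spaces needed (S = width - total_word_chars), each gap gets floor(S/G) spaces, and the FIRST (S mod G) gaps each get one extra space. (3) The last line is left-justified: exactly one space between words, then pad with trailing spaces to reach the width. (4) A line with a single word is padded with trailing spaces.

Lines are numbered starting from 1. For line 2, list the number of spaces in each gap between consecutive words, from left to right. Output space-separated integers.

Line 1: ['run', 'they', 'was'] (min_width=12, slack=3)
Line 2: ['diamond', 'night'] (min_width=13, slack=2)
Line 3: ['sweet', 'in'] (min_width=8, slack=7)
Line 4: ['orchestra', 'dust'] (min_width=14, slack=1)
Line 5: ['universe', 'new'] (min_width=12, slack=3)
Line 6: ['time', 'leaf'] (min_width=9, slack=6)
Line 7: ['network', 'or', 'I'] (min_width=12, slack=3)
Line 8: ['fish', 'system'] (min_width=11, slack=4)
Line 9: ['coffee', 'tired'] (min_width=12, slack=3)
Line 10: ['evening', 'happy'] (min_width=13, slack=2)
Line 11: ['architect', 'large'] (min_width=15, slack=0)
Line 12: ['quickly'] (min_width=7, slack=8)

Answer: 3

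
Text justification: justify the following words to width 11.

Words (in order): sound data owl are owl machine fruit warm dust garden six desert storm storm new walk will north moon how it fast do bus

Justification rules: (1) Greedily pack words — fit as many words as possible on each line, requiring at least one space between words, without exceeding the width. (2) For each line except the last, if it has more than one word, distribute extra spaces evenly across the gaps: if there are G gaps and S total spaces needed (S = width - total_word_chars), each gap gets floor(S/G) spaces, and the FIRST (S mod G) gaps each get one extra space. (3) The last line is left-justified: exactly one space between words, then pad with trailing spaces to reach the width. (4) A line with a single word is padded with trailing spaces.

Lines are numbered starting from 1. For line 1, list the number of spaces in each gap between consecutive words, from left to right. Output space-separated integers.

Line 1: ['sound', 'data'] (min_width=10, slack=1)
Line 2: ['owl', 'are', 'owl'] (min_width=11, slack=0)
Line 3: ['machine'] (min_width=7, slack=4)
Line 4: ['fruit', 'warm'] (min_width=10, slack=1)
Line 5: ['dust', 'garden'] (min_width=11, slack=0)
Line 6: ['six', 'desert'] (min_width=10, slack=1)
Line 7: ['storm', 'storm'] (min_width=11, slack=0)
Line 8: ['new', 'walk'] (min_width=8, slack=3)
Line 9: ['will', 'north'] (min_width=10, slack=1)
Line 10: ['moon', 'how', 'it'] (min_width=11, slack=0)
Line 11: ['fast', 'do', 'bus'] (min_width=11, slack=0)

Answer: 2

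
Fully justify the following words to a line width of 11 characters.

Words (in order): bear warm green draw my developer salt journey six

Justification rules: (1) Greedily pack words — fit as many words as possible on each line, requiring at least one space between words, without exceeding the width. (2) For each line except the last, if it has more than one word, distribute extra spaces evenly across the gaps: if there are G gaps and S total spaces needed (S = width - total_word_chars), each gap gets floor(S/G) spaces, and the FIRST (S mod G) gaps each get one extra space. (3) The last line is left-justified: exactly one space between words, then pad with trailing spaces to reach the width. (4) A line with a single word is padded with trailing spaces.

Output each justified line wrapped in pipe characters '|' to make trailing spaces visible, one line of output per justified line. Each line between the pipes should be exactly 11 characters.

Line 1: ['bear', 'warm'] (min_width=9, slack=2)
Line 2: ['green', 'draw'] (min_width=10, slack=1)
Line 3: ['my'] (min_width=2, slack=9)
Line 4: ['developer'] (min_width=9, slack=2)
Line 5: ['salt'] (min_width=4, slack=7)
Line 6: ['journey', 'six'] (min_width=11, slack=0)

Answer: |bear   warm|
|green  draw|
|my         |
|developer  |
|salt       |
|journey six|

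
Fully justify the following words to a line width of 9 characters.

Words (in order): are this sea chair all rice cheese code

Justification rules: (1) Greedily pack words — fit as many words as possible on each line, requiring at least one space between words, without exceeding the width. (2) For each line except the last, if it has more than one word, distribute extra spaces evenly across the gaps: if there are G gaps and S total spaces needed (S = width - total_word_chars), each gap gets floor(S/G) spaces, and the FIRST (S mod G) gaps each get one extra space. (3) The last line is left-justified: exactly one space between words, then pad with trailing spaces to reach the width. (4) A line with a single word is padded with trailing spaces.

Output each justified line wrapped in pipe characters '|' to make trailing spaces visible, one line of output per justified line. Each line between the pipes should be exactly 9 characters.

Line 1: ['are', 'this'] (min_width=8, slack=1)
Line 2: ['sea', 'chair'] (min_width=9, slack=0)
Line 3: ['all', 'rice'] (min_width=8, slack=1)
Line 4: ['cheese'] (min_width=6, slack=3)
Line 5: ['code'] (min_width=4, slack=5)

Answer: |are  this|
|sea chair|
|all  rice|
|cheese   |
|code     |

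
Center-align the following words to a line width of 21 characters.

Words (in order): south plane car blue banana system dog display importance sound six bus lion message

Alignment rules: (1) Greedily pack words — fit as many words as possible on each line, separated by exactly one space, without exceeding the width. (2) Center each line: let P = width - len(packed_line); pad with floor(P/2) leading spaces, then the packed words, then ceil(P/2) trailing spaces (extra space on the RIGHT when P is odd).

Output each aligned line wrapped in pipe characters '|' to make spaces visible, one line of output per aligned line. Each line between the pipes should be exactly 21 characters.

Answer: |south plane car blue |
|  banana system dog  |
| display importance  |
| sound six bus lion  |
|       message       |

Derivation:
Line 1: ['south', 'plane', 'car', 'blue'] (min_width=20, slack=1)
Line 2: ['banana', 'system', 'dog'] (min_width=17, slack=4)
Line 3: ['display', 'importance'] (min_width=18, slack=3)
Line 4: ['sound', 'six', 'bus', 'lion'] (min_width=18, slack=3)
Line 5: ['message'] (min_width=7, slack=14)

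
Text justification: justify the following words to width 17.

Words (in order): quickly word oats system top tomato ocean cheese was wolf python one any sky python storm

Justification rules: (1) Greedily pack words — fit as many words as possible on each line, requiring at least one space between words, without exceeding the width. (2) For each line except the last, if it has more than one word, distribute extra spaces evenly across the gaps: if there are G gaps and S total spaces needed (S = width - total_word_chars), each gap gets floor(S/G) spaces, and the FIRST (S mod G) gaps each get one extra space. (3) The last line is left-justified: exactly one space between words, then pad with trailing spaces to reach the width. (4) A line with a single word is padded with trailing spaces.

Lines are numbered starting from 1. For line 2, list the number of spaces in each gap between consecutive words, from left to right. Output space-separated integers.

Answer: 1 1

Derivation:
Line 1: ['quickly', 'word', 'oats'] (min_width=17, slack=0)
Line 2: ['system', 'top', 'tomato'] (min_width=17, slack=0)
Line 3: ['ocean', 'cheese', 'was'] (min_width=16, slack=1)
Line 4: ['wolf', 'python', 'one'] (min_width=15, slack=2)
Line 5: ['any', 'sky', 'python'] (min_width=14, slack=3)
Line 6: ['storm'] (min_width=5, slack=12)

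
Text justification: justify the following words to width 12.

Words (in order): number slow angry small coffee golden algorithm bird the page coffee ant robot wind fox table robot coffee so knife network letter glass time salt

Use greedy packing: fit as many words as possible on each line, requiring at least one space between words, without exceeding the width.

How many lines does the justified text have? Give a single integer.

Line 1: ['number', 'slow'] (min_width=11, slack=1)
Line 2: ['angry', 'small'] (min_width=11, slack=1)
Line 3: ['coffee'] (min_width=6, slack=6)
Line 4: ['golden'] (min_width=6, slack=6)
Line 5: ['algorithm'] (min_width=9, slack=3)
Line 6: ['bird', 'the'] (min_width=8, slack=4)
Line 7: ['page', 'coffee'] (min_width=11, slack=1)
Line 8: ['ant', 'robot'] (min_width=9, slack=3)
Line 9: ['wind', 'fox'] (min_width=8, slack=4)
Line 10: ['table', 'robot'] (min_width=11, slack=1)
Line 11: ['coffee', 'so'] (min_width=9, slack=3)
Line 12: ['knife'] (min_width=5, slack=7)
Line 13: ['network'] (min_width=7, slack=5)
Line 14: ['letter', 'glass'] (min_width=12, slack=0)
Line 15: ['time', 'salt'] (min_width=9, slack=3)
Total lines: 15

Answer: 15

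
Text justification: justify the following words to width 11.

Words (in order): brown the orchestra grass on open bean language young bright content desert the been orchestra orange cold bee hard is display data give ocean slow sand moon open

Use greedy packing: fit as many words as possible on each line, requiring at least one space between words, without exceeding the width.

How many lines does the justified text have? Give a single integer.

Line 1: ['brown', 'the'] (min_width=9, slack=2)
Line 2: ['orchestra'] (min_width=9, slack=2)
Line 3: ['grass', 'on'] (min_width=8, slack=3)
Line 4: ['open', 'bean'] (min_width=9, slack=2)
Line 5: ['language'] (min_width=8, slack=3)
Line 6: ['young'] (min_width=5, slack=6)
Line 7: ['bright'] (min_width=6, slack=5)
Line 8: ['content'] (min_width=7, slack=4)
Line 9: ['desert', 'the'] (min_width=10, slack=1)
Line 10: ['been'] (min_width=4, slack=7)
Line 11: ['orchestra'] (min_width=9, slack=2)
Line 12: ['orange', 'cold'] (min_width=11, slack=0)
Line 13: ['bee', 'hard', 'is'] (min_width=11, slack=0)
Line 14: ['display'] (min_width=7, slack=4)
Line 15: ['data', 'give'] (min_width=9, slack=2)
Line 16: ['ocean', 'slow'] (min_width=10, slack=1)
Line 17: ['sand', 'moon'] (min_width=9, slack=2)
Line 18: ['open'] (min_width=4, slack=7)
Total lines: 18

Answer: 18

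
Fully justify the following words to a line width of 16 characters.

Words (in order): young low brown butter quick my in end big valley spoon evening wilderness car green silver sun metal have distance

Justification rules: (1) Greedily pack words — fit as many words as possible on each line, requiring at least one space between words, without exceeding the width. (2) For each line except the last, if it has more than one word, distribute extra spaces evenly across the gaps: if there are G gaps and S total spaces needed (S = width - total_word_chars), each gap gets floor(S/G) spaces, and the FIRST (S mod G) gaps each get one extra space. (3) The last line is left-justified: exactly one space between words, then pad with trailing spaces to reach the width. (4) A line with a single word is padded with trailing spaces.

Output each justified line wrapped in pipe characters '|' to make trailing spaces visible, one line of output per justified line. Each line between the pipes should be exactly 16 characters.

Answer: |young  low brown|
|butter  quick my|
|in    end    big|
|valley     spoon|
|evening         |
|wilderness   car|
|green silver sun|
|metal       have|
|distance        |

Derivation:
Line 1: ['young', 'low', 'brown'] (min_width=15, slack=1)
Line 2: ['butter', 'quick', 'my'] (min_width=15, slack=1)
Line 3: ['in', 'end', 'big'] (min_width=10, slack=6)
Line 4: ['valley', 'spoon'] (min_width=12, slack=4)
Line 5: ['evening'] (min_width=7, slack=9)
Line 6: ['wilderness', 'car'] (min_width=14, slack=2)
Line 7: ['green', 'silver', 'sun'] (min_width=16, slack=0)
Line 8: ['metal', 'have'] (min_width=10, slack=6)
Line 9: ['distance'] (min_width=8, slack=8)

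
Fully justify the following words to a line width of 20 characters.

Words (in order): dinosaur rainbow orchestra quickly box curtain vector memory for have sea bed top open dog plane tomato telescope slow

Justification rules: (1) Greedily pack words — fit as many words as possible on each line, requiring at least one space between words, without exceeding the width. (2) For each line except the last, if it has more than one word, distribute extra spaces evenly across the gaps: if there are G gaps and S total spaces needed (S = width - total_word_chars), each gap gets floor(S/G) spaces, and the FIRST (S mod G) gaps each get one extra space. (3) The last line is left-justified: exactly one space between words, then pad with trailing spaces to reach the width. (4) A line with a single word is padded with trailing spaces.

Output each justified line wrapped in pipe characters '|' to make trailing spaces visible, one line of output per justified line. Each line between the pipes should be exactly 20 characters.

Answer: |dinosaur     rainbow|
|orchestra    quickly|
|box  curtain  vector|
|memory  for have sea|
|bed   top  open  dog|
|plane         tomato|
|telescope slow      |

Derivation:
Line 1: ['dinosaur', 'rainbow'] (min_width=16, slack=4)
Line 2: ['orchestra', 'quickly'] (min_width=17, slack=3)
Line 3: ['box', 'curtain', 'vector'] (min_width=18, slack=2)
Line 4: ['memory', 'for', 'have', 'sea'] (min_width=19, slack=1)
Line 5: ['bed', 'top', 'open', 'dog'] (min_width=16, slack=4)
Line 6: ['plane', 'tomato'] (min_width=12, slack=8)
Line 7: ['telescope', 'slow'] (min_width=14, slack=6)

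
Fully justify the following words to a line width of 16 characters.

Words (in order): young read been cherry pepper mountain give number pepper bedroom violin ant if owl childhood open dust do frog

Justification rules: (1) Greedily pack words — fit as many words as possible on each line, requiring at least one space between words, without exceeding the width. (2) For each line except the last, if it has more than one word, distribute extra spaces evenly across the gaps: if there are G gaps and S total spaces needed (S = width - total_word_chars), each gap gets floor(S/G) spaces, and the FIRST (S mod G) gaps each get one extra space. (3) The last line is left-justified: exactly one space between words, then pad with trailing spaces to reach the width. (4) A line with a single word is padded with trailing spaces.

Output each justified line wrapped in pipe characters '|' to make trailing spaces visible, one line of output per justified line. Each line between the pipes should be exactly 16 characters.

Line 1: ['young', 'read', 'been'] (min_width=15, slack=1)
Line 2: ['cherry', 'pepper'] (min_width=13, slack=3)
Line 3: ['mountain', 'give'] (min_width=13, slack=3)
Line 4: ['number', 'pepper'] (min_width=13, slack=3)
Line 5: ['bedroom', 'violin'] (min_width=14, slack=2)
Line 6: ['ant', 'if', 'owl'] (min_width=10, slack=6)
Line 7: ['childhood', 'open'] (min_width=14, slack=2)
Line 8: ['dust', 'do', 'frog'] (min_width=12, slack=4)

Answer: |young  read been|
|cherry    pepper|
|mountain    give|
|number    pepper|
|bedroom   violin|
|ant    if    owl|
|childhood   open|
|dust do frog    |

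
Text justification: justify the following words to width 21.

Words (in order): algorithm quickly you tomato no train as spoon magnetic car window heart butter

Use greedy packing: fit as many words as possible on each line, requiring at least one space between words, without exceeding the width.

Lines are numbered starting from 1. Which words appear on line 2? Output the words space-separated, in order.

Answer: tomato no train as

Derivation:
Line 1: ['algorithm', 'quickly', 'you'] (min_width=21, slack=0)
Line 2: ['tomato', 'no', 'train', 'as'] (min_width=18, slack=3)
Line 3: ['spoon', 'magnetic', 'car'] (min_width=18, slack=3)
Line 4: ['window', 'heart', 'butter'] (min_width=19, slack=2)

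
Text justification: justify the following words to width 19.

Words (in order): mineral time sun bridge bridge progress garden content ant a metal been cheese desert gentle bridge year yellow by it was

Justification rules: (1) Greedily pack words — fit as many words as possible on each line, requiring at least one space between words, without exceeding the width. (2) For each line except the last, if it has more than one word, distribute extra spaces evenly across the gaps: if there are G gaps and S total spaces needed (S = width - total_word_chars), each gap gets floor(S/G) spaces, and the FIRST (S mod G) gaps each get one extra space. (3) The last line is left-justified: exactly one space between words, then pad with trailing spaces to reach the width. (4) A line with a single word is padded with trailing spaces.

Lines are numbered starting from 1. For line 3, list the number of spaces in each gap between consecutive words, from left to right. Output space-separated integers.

Answer: 5

Derivation:
Line 1: ['mineral', 'time', 'sun'] (min_width=16, slack=3)
Line 2: ['bridge', 'bridge'] (min_width=13, slack=6)
Line 3: ['progress', 'garden'] (min_width=15, slack=4)
Line 4: ['content', 'ant', 'a', 'metal'] (min_width=19, slack=0)
Line 5: ['been', 'cheese', 'desert'] (min_width=18, slack=1)
Line 6: ['gentle', 'bridge', 'year'] (min_width=18, slack=1)
Line 7: ['yellow', 'by', 'it', 'was'] (min_width=16, slack=3)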